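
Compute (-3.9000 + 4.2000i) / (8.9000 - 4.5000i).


Conjugate of z2 = 8.9000 + 4.5000i
Numerator: (-3.9000 + 4.2000i)(8.9000 + 4.5000i) = -53.6100 + 19.8300i
Denominator: 8.9^2 + (-4.5)^2 = 99.46
Result = (-53.6100 + 19.8300i)/99.46

-0.5390 + 0.1994i


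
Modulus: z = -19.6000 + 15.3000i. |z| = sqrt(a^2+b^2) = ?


|z| = sqrt((-19.6)^2 + 15.3^2) = sqrt(384.16 + 234.09) = sqrt(618.25) = 24.8646

|z| = 24.8646


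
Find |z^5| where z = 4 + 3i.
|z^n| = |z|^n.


|z| = sqrt(16+9) = sqrt(25) = 5
|z^5| = |z|^5 = 5^5 = 3125

|z^5| = 3125


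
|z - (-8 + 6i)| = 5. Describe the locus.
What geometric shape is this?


|z - z0| = r is a circle with center z0 and radius r.
Center = (-8, 6), radius = 5

Circle with center (-8, 6) and radius 5


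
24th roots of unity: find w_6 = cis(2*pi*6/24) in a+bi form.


Angle = 360*6/24 = 90°
a = cos(90°) = 0
b = sin(90°) = 1.0000

0 + 1.0000i


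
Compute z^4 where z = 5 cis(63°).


r^4 = 5^4 = 625
n*theta = 4*63° = 252° = 252° (mod 360)
a = 625*cos(252°) = -193.1356
b = 625*sin(252°) = -594.4103

625 cis(252°) = -193.1356 - 594.4103i


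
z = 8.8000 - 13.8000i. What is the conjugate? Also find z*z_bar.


z_bar = 8.8000 + 13.8000i
z*z_bar = 8.8^2 + (-13.8)^2 = 77.44 + 190.44 = 267.88

z_bar = 8.8000 + 13.8000i, z*z_bar = 267.88


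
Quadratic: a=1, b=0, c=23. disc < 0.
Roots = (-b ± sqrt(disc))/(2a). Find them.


disc = 0^2 - 4*1*23 = 0 - 92 = -92
sqrt(|disc|) = sqrt(92) = 9.5917
Real part = 0/(2*1) = 0
Imag part = 9.5917/(2*1) = 4.7958

0 ± 4.7958i


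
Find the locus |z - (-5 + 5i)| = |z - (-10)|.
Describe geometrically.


Equal distances means the locus is the perpendicular bisector of z1 and z2.
Midpoint = ((-5+(-10))/2, (5+0)/2) = (-7.5000, 2.5000)

Perpendicular bisector through (-7.5000, 2.5000)


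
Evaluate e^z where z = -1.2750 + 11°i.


e^-1.2750 = 0.2794
cos(11°) = 0.9816
sin(11°) = 0.1908
Real = 0.2794*0.9816 = 0.2743
Imag = 0.2794*0.1908 = 0.0533

0.2743 + 0.0533i


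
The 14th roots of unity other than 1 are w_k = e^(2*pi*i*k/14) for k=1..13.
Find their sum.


With w = e^(2*pi*i/14), all 14 of the 14th roots of unity w^0 = 1, w, ..., w^(13) sum to 0: 1 + w + ... + w^(13) = (1 - w^14)/(1 - w) = 0 since w^14 = 1, w ≠ 1.
Removing the root 1: w + w^2 + ... + w^(13) = 0 - 1 = -1

Sum = -1


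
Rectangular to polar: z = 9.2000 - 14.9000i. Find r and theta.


r = sqrt(84.64+222.01) = sqrt(306.65) = 17.5114
theta = atan2(-14.9, 9.2) = -58.3068 degrees

r = 17.5114, theta = -58.3068 degrees


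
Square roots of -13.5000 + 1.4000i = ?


|z| = sqrt(182.25+1.96) = 13.5724
sqrt((|z|+a)/2) = sqrt((13.5724+(-13.5))/2) = sqrt(0.0362) = 0.1903
sqrt((|z|-a)/2) = sqrt((13.5724-(-13.5))/2) = sqrt(13.5362) = 3.6792

±(0.1903 + 3.6792i) i.e. 0.1903 + 3.6792i and -0.1903 - 3.6792i


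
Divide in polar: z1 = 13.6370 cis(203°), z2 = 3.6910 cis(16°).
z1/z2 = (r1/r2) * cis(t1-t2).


r = 13.6370 / 3.6910 = 3.6947
theta = 203° - 16° = 187° = 187° (mod 360)

3.6947 cis(187°)


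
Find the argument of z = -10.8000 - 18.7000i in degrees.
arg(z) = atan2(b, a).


Re = -10.8, Im = -18.7
arg = atan2(-18.7, -10.8) = -120.0082 degrees

arg(z) = -120.0082 degrees


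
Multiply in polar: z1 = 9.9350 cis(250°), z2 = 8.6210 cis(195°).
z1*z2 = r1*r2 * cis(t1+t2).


r = 9.9350 * 8.6210 = 85.6496
theta = 250° + 195° = 445° = 85° (mod 360)

85.6496 cis(85°)


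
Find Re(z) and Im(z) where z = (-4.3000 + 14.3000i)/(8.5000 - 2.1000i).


Multiply by conjugate: (-4.3000 + 14.3000i)(8.5000 + 2.1000i) / (8.5^2 + (-2.1)^2)
Numerator real = -4.3*8.5 + 14.3*(-2.1) = -66.58
Numerator imag = 14.3*8.5 - (-4.3)*(-2.1) = 112.52
Denominator = 76.66
Re(z) = -66.58/76.66 = -0.8685
Im(z) = 112.52/76.66 = 1.4678

Re(z) = -0.8685, Im(z) = 1.4678


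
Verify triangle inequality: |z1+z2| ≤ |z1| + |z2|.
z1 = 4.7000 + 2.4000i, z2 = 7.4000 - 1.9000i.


|z1| = sqrt(4.7^2 + 2.4^2) = sqrt(27.85) = 5.2773
|z2| = sqrt(7.4^2 + (-1.9)^2) = sqrt(58.37) = 7.6400
z1+z2 = 12.1000 + 0.5000i
|z1+z2| = sqrt(146.66) = 12.1103
|z1|+|z2| = 5.2773 + 7.6400 = 12.9173

|z1+z2| = 12.1103 ≤ |z1|+|z2| = 12.9173 (verified)


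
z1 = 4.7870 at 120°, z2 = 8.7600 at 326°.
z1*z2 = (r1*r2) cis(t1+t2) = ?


r = 4.7870 * 8.7600 = 41.9341
theta = 120° + 326° = 446° = 86° (mod 360)

41.9341 cis(86°)


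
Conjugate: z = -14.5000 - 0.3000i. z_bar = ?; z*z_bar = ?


z_bar = -14.5000 + 0.3000i
z*z_bar = (-14.5)^2 + (-0.3)^2 = 210.25 + 0.09 = 210.34

z_bar = -14.5000 + 0.3000i, z*z_bar = 210.34


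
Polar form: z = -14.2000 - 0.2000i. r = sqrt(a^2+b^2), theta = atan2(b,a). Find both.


r = sqrt(201.64+0.04) = sqrt(201.68) = 14.2014
theta = atan2(-0.2, -14.2) = -179.1931 degrees

r = 14.2014, theta = -179.1931 degrees


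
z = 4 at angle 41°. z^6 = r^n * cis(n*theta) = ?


r^6 = 4^6 = 4096
n*theta = 6*41° = 246° = 246° (mod 360)
a = 4096*cos(246°) = -1665.9933
b = 4096*sin(246°) = -3741.8822

4096 cis(246°) = -1665.9933 - 3741.8822i


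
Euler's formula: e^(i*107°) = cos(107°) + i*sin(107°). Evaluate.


cos(107°) = -0.2924
sin(107°) = 0.9563

e^(i*107°) = -0.2924 + 0.9563i


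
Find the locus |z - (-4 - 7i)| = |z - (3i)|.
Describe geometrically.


Equal distances means the locus is the perpendicular bisector of z1 and z2.
Midpoint = ((-4+0)/2, (-7+3)/2) = (-2.0000, -2.0000)

Perpendicular bisector through (-2.0000, -2.0000)


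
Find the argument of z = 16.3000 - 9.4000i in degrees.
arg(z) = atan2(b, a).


Re = 16.3, Im = -9.4
arg = atan2(-9.4, 16.3) = -29.9715 degrees

arg(z) = -29.9715 degrees


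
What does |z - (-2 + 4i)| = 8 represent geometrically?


|z - z0| = r is a circle with center z0 and radius r.
Center = (-2, 4), radius = 8

Circle with center (-2, 4) and radius 8


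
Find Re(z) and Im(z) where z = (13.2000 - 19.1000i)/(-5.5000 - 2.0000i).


Multiply by conjugate: (13.2000 - 19.1000i)(-5.5000 + 2.0000i) / ((-5.5)^2 + (-2)^2)
Numerator real = 13.2*(-5.5) - (19.1)*(-2) = -34.4
Numerator imag = -19.1*(-5.5) - 13.2*(-2) = 131.45
Denominator = 34.25
Re(z) = -34.4/34.25 = -1.0044
Im(z) = 131.45/34.25 = 3.8380

Re(z) = -1.0044, Im(z) = 3.8380


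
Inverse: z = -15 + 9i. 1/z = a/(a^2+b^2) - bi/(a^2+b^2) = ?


|z|^2 = 225+81 = 306
1/z = (-15 - 9i)/306

1/z = -0.0490 - 0.0294i


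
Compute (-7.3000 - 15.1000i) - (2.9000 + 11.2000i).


Real: -7.3 - 2.9 = -10.2
Imag: -15.1 - 11.2 = -26.3

-10.2000 - 26.3000i


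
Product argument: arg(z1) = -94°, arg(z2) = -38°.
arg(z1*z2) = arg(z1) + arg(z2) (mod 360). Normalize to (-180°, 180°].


arg(z1*z2) = -94° - 38° = -132°
Normalized to (-180°, 180°]: -132°

-132°


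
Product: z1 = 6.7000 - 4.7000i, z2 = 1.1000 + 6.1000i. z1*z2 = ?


Real = 6.7*1.1 - (-4.7)*6.1 = 7.37 - (-28.67) = 36.04
Imag = 6.7*6.1 + 1.1*(-4.7) = 40.87 - (5.17) = 35.7

36.0400 + 35.7000i


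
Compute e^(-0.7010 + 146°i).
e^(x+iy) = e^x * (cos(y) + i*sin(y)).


e^-0.7010 = 0.4961
cos(146°) = -0.829
sin(146°) = 0.5592
Real = 0.4961*(-0.829) = -0.4113
Imag = 0.4961*0.5592 = 0.2774

-0.4113 + 0.2774i


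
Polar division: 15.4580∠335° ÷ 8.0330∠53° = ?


r = 15.4580 / 8.0330 = 1.9243
theta = 335° - 53° = 282° = 282° (mod 360)

1.9243 cis(282°)


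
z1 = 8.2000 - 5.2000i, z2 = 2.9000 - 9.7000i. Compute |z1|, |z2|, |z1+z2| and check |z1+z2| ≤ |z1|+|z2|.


|z1| = sqrt(8.2^2 + (-5.2)^2) = sqrt(94.28) = 9.7098
|z2| = sqrt(2.9^2 + (-9.7)^2) = sqrt(102.5) = 10.1242
z1+z2 = 11.1000 - 14.9000i
|z1+z2| = sqrt(345.22) = 18.5801
|z1|+|z2| = 9.7098 + 10.1242 = 19.8340

|z1+z2| = 18.5801 ≤ |z1|+|z2| = 19.8340 (verified)


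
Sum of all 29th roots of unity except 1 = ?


With w = e^(2*pi*i/29), all 29 of the 29th roots of unity w^0 = 1, w, ..., w^(28) sum to 0: 1 + w + ... + w^(28) = (1 - w^29)/(1 - w) = 0 since w^29 = 1, w ≠ 1.
Removing the root 1: w + w^2 + ... + w^(28) = 0 - 1 = -1

Sum = -1


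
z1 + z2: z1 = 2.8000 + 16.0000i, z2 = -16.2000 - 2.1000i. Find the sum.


Real: 2.8 - 16.2 = -13.4
Imag: 16 - 2.1 = 13.9

-13.4000 + 13.9000i


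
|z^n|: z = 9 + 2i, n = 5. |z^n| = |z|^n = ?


|z| = sqrt(81+4) = sqrt(85) = 9.2195
|z^5| = |z|^5 = (sqrt(85))^5 = 85^2 * sqrt(85) = 7225*sqrt(85)

|z^5| = 7225*sqrt(85) ≈ 66611.2087


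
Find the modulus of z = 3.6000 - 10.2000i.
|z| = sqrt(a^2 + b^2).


|z| = sqrt(3.6^2 + (-10.2)^2) = sqrt(12.96 + 104.04) = sqrt(117) = 10.8167

|z| = 10.8167


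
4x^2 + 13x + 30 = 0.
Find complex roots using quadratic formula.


disc = 13^2 - 4*4*30 = 169 - 480 = -311
sqrt(|disc|) = sqrt(311) = 17.6352
Real part = -13/(2*4) = -1.6250
Imag part = 17.6352/(2*4) = 2.2044

-1.6250 ± 2.2044i


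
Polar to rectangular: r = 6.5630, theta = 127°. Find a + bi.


a = 6.5630*cos(127°) = 6.5630*(-0.60182) = -3.9497
b = 6.5630*sin(127°) = 6.5630*0.798636 = 5.2414

-3.9497 + 5.2414i


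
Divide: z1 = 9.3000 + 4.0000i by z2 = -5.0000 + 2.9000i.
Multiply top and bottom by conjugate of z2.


Conjugate of z2 = -5.0000 - 2.9000i
Numerator: (9.3000 + 4.0000i)(-5.0000 - 2.9000i) = -34.9000 - 46.9700i
Denominator: (-5)^2 + 2.9^2 = 33.41
Result = (-34.9000 - 46.9700i)/33.41

-1.0446 - 1.4059i


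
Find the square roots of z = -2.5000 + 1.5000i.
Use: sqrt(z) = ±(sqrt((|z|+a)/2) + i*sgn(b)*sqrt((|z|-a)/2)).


|z| = sqrt(6.25+2.25) = 2.9155
sqrt((|z|+a)/2) = sqrt((2.9155+(-2.5))/2) = sqrt(0.2077) = 0.4558
sqrt((|z|-a)/2) = sqrt((2.9155-(-2.5))/2) = sqrt(2.7077) = 1.6455

±(0.4558 + 1.6455i) i.e. 0.4558 + 1.6455i and -0.4558 - 1.6455i


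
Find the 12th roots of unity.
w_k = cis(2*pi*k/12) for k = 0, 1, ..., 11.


The 12th roots of unity are cis(360k/12°) for k=0..11
Angle step = 360/12 = 30°
Primitive root: cis(30°)
Primitive root = 0.8660 + 0.5000i

12 roots at angles: 0°, 30°, 60°, 90°, 120°, 150°, 180°, 210°, 240°, 270°, 300°, 330°


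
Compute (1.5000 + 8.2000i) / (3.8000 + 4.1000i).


Conjugate of z2 = 3.8000 - 4.1000i
Numerator: (1.5000 + 8.2000i)(3.8000 - 4.1000i) = 39.3200 + 25.0100i
Denominator: 3.8^2 + 4.1^2 = 31.25
Result = (39.3200 + 25.0100i)/31.25

1.2582 + 0.8003i


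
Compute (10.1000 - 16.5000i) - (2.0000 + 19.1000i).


Real: 10.1 - 2 = 8.1
Imag: -16.5 - 19.1 = -35.6

8.1000 - 35.6000i


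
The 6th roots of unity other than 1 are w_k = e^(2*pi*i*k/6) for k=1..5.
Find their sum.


With w = e^(2*pi*i/6), all 6 of the 6th roots of unity w^0 = 1, w, ..., w^(5) sum to 0: 1 + w + ... + w^(5) = (1 - w^6)/(1 - w) = 0 since w^6 = 1, w ≠ 1.
Removing the root 1: w + w^2 + ... + w^(5) = 0 - 1 = -1

Sum = -1


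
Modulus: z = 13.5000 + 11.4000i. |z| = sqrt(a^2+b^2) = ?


|z| = sqrt(13.5^2 + 11.4^2) = sqrt(182.25 + 129.96) = sqrt(312.21) = 17.6695

|z| = 17.6695


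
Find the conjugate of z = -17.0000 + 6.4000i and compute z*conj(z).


z_bar = -17.0000 - 6.4000i
z*z_bar = (-17)^2 + 6.4^2 = 289 + 40.96 = 329.96

z_bar = -17.0000 - 6.4000i, z*z_bar = 329.96


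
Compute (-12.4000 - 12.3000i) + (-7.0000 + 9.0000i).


Real: -12.4 - 7 = -19.4
Imag: -12.3 + 9 = -3.3

-19.4000 - 3.3000i


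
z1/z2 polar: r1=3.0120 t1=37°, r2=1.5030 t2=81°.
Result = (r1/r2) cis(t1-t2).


r = 3.0120 / 1.5030 = 2.0040
theta = 37° - 81° = -44° = 316° (mod 360)

2.0040 cis(316°)


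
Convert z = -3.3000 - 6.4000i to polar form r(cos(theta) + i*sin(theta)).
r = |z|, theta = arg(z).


r = sqrt(10.89+40.96) = sqrt(51.85) = 7.2007
theta = atan2(-6.4, -3.3) = -117.2768 degrees

r = 7.2007, theta = -117.2768 degrees


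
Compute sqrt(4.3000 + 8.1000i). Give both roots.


|z| = sqrt(18.49+65.61) = 9.1706
sqrt((|z|+a)/2) = sqrt((9.1706+4.3)/2) = sqrt(6.7353) = 2.5952
sqrt((|z|-a)/2) = sqrt((9.1706-4.3)/2) = sqrt(2.4353) = 1.5605

±(2.5952 + 1.5605i) i.e. 2.5952 + 1.5605i and -2.5952 - 1.5605i


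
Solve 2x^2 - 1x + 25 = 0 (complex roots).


disc = (-1)^2 - 4*2*25 = 1 - 200 = -199
sqrt(|disc|) = sqrt(199) = 14.1067
Real part = 1/(2*2) = 0.2500
Imag part = 14.1067/(2*2) = 3.5267

0.2500 ± 3.5267i


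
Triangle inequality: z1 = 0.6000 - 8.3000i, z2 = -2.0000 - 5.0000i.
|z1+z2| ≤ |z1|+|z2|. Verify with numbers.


|z1| = sqrt(0.6^2 + (-8.3)^2) = sqrt(69.25) = 8.3217
|z2| = sqrt((-2)^2 + (-5)^2) = sqrt(29) = 5.3852
z1+z2 = -1.4000 - 13.3000i
|z1+z2| = sqrt(178.85) = 13.3735
|z1|+|z2| = 8.3217 + 5.3852 = 13.7069

|z1+z2| = 13.3735 ≤ |z1|+|z2| = 13.7069 (verified)


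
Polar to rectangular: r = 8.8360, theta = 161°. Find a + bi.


a = 8.8360*cos(161°) = 8.8360*(-0.94552) = -8.3546
b = 8.8360*sin(161°) = 8.8360*0.32557 = 2.8767

-8.3546 + 2.8767i


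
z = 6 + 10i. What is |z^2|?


|z| = sqrt(36+100) = sqrt(136) = 11.6619
|z^2| = |z|^2 = (sqrt(136))^2 = 136

|z^2| = 136


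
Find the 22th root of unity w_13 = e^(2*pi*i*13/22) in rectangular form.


Angle = 360*13/22 = 212.7273°
a = cos(212.7273°) = -0.8413
b = sin(212.7273°) = -0.5406

-0.8413 - 0.5406i


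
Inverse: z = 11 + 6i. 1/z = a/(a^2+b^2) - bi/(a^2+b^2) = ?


|z|^2 = 121+36 = 157
1/z = (11 - 6i)/157

1/z = 0.0701 - 0.0382i


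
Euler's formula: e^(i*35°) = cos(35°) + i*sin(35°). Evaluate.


cos(35°) = 0.8192
sin(35°) = 0.5736

e^(i*35°) = 0.8192 + 0.5736i


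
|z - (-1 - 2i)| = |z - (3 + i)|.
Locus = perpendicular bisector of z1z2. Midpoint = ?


Equal distances means the locus is the perpendicular bisector of z1 and z2.
Midpoint = ((-1+3)/2, (-2+1)/2) = (1.0000, -0.5000)

Perpendicular bisector through (1.0000, -0.5000)


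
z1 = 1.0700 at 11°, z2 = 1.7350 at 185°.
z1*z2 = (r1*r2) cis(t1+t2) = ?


r = 1.0700 * 1.7350 = 1.8565
theta = 11° + 185° = 196° = 196° (mod 360)

1.8565 cis(196°)


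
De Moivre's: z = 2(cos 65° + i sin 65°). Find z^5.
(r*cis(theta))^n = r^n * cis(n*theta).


r^5 = 2^5 = 32
n*theta = 5*65° = 325° = 325° (mod 360)
a = 32*cos(325°) = 26.2129
b = 32*sin(325°) = -18.3544

32 cis(325°) = 26.2129 - 18.3544i


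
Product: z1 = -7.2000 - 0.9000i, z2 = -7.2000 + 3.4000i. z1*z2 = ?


Real = -7.2*(-7.2) - (-0.9)*3.4 = 51.84 - (-3.06) = 54.9
Imag = -7.2*3.4 - (7.2)*(-0.9) = -24.48 + 6.48 = -18

54.9000 - 18.0000i


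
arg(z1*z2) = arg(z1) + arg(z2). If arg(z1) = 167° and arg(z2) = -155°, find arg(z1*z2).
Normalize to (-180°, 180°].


arg(z1*z2) = 167° - 155° = 12°
Normalized to (-180°, 180°]: 12°

12°


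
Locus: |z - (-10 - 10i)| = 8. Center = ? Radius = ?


|z - z0| = r is a circle with center z0 and radius r.
Center = (-10, -10), radius = 8

Circle with center (-10, -10) and radius 8


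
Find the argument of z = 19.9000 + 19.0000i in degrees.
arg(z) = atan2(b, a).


Re = 19.9, Im = 19
arg = atan2(19, 19.9) = 43.6746 degrees

arg(z) = 43.6746 degrees


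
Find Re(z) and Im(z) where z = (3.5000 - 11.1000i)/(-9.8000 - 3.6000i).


Multiply by conjugate: (3.5000 - 11.1000i)(-9.8000 + 3.6000i) / ((-9.8)^2 + (-3.6)^2)
Numerator real = 3.5*(-9.8) - (11.1)*(-3.6) = 5.66
Numerator imag = -11.1*(-9.8) - 3.5*(-3.6) = 121.38
Denominator = 109
Re(z) = 5.66/109 = 0.0519
Im(z) = 121.38/109 = 1.1136

Re(z) = 0.0519, Im(z) = 1.1136


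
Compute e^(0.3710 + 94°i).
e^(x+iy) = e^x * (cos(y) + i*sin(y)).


e^0.3710 = 1.4492
cos(94°) = -0.06976
sin(94°) = 0.9976
Real = 1.4492*(-0.06976) = -0.1011
Imag = 1.4492*0.9976 = 1.4457

-0.1011 + 1.4457i


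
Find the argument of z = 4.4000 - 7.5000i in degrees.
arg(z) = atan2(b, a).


Re = 4.4, Im = -7.5
arg = atan2(-7.5, 4.4) = -59.6013 degrees

arg(z) = -59.6013 degrees


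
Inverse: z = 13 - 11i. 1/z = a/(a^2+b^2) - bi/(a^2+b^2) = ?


|z|^2 = 169+121 = 290
1/z = (13 + 11i)/290

1/z = 0.0448 + 0.0379i


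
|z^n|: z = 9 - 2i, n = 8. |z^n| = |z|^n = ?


|z| = sqrt(81+4) = sqrt(85) = 9.2195
|z^8| = |z|^8 = (sqrt(85))^8 = 85^4 = 52200625

|z^8| = 52200625


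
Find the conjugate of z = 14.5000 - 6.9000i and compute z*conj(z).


z_bar = 14.5000 + 6.9000i
z*z_bar = 14.5^2 + (-6.9)^2 = 210.25 + 47.61 = 257.86

z_bar = 14.5000 + 6.9000i, z*z_bar = 257.86


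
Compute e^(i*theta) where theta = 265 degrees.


cos(265°) = -0.0872
sin(265°) = -0.9962

e^(i*265°) = -0.0872 - 0.9962i


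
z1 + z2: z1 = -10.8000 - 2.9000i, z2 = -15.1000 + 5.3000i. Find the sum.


Real: -10.8 - 15.1 = -25.9
Imag: -2.9 + 5.3 = 2.4

-25.9000 + 2.4000i


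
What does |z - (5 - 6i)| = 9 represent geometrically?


|z - z0| = r is a circle with center z0 and radius r.
Center = (5, -6), radius = 9

Circle with center (5, -6) and radius 9


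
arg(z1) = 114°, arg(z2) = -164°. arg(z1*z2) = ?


arg(z1*z2) = 114° - 164° = -50°
Normalized to (-180°, 180°]: -50°

-50°


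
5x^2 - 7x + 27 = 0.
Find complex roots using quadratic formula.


disc = (-7)^2 - 4*5*27 = 49 - 540 = -491
sqrt(|disc|) = sqrt(491) = 22.1585
Real part = 7/(2*5) = 0.7000
Imag part = 22.1585/(2*5) = 2.2159

0.7000 ± 2.2159i


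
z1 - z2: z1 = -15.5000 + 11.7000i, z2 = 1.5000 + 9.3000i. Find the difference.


Real: -15.5 - 1.5 = -17
Imag: 11.7 - 9.3 = 2.4

-17.0000 + 2.4000i


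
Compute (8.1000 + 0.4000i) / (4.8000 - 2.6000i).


Conjugate of z2 = 4.8000 + 2.6000i
Numerator: (8.1000 + 0.4000i)(4.8000 + 2.6000i) = 37.8400 + 22.9800i
Denominator: 4.8^2 + (-2.6)^2 = 29.8
Result = (37.8400 + 22.9800i)/29.8

1.2698 + 0.7711i


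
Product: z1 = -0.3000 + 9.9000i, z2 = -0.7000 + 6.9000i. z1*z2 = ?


Real = -0.3*(-0.7) - 9.9*6.9 = 0.21 - 68.31 = -68.1
Imag = -0.3*6.9 - (0.7)*9.9 = -2.07 - (6.93) = -9

-68.1000 - 9.0000i


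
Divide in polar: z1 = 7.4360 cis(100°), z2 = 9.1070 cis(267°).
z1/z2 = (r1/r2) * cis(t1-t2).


r = 7.4360 / 9.1070 = 0.8165
theta = 100° - 267° = -167° = 193° (mod 360)

0.8165 cis(193°)


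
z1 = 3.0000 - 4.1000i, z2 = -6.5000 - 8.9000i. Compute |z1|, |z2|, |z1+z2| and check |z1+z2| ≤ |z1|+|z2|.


|z1| = sqrt(3^2 + (-4.1)^2) = sqrt(25.81) = 5.0804
|z2| = sqrt((-6.5)^2 + (-8.9)^2) = sqrt(121.46) = 11.0209
z1+z2 = -3.5000 - 13.0000i
|z1+z2| = sqrt(181.25) = 13.4629
|z1|+|z2| = 5.0804 + 11.0209 = 16.1013

|z1+z2| = 13.4629 ≤ |z1|+|z2| = 16.1013 (verified)


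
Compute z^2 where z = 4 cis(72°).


r^2 = 4^2 = 16
n*theta = 2*72° = 144° = 144° (mod 360)
a = 16*cos(144°) = -12.9443
b = 16*sin(144°) = 9.4046

16 cis(144°) = -12.9443 + 9.4046i


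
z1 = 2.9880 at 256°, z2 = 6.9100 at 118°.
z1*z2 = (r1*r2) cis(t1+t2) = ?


r = 2.9880 * 6.9100 = 20.6471
theta = 256° + 118° = 374° = 14° (mod 360)

20.6471 cis(14°)


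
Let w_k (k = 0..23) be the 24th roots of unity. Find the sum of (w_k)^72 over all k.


The roots are w_k = w^k with w = e^(2*pi*i/24), and (w^k)^72 = (w^72)^k.
So S = 1 + u + u^2 + ... + u^(23) with u = w^72.
72 = 3*24 + 0, so 72 is a multiple of 24 and u = (w^24)^3 = 1.
Every one of the 24 terms equals 1: S = 24

S = 24


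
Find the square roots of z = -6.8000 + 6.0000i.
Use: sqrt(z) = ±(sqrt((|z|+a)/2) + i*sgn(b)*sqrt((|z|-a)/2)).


|z| = sqrt(46.24+36) = 9.0686
sqrt((|z|+a)/2) = sqrt((9.0686+(-6.8))/2) = sqrt(1.1343) = 1.0650
sqrt((|z|-a)/2) = sqrt((9.0686-(-6.8))/2) = sqrt(7.9343) = 2.8168

±(1.0650 + 2.8168i) i.e. 1.0650 + 2.8168i and -1.0650 - 2.8168i


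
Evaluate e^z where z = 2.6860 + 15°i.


e^2.6860 = 14.6729
cos(15°) = 0.965926
sin(15°) = 0.25882
Real = 14.6729*0.965926 = 14.1729
Imag = 14.6729*0.25882 = 3.7976

14.1729 + 3.7976i


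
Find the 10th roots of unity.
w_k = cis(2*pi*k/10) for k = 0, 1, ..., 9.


The 10th roots of unity are cis(360k/10°) for k=0..9
Angle step = 360/10 = 36°
Primitive root: cis(36°)
Primitive root = 0.8090 + 0.5878i

10 roots at angles: 0°, 36°, 72°, 108°, 144°, 180°, 216°, 252°, 288°, 324°


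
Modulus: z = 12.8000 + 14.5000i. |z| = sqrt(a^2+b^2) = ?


|z| = sqrt(12.8^2 + 14.5^2) = sqrt(163.84 + 210.25) = sqrt(374.09) = 19.3414

|z| = 19.3414


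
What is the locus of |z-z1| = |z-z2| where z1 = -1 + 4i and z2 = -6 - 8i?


Equal distances means the locus is the perpendicular bisector of z1 and z2.
Midpoint = ((-1+(-6))/2, (4+(-8))/2) = (-3.5000, -2.0000)

Perpendicular bisector through (-3.5000, -2.0000)


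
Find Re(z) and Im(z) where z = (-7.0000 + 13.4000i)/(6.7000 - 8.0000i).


Multiply by conjugate: (-7.0000 + 13.4000i)(6.7000 + 8.0000i) / (6.7^2 + (-8)^2)
Numerator real = -7*6.7 + 13.4*(-8) = -154.1
Numerator imag = 13.4*6.7 - (-7)*(-8) = 33.78
Denominator = 108.89
Re(z) = -154.1/108.89 = -1.4152
Im(z) = 33.78/108.89 = 0.3102

Re(z) = -1.4152, Im(z) = 0.3102


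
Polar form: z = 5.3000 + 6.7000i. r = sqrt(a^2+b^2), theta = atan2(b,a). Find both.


r = sqrt(28.09+44.89) = sqrt(72.98) = 8.5428
theta = atan2(6.7, 5.3) = 51.6544 degrees

r = 8.5428, theta = 51.6544 degrees


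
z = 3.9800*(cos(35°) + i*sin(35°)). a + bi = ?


a = 3.9800*cos(35°) = 3.9800*0.81915 = 3.2602
b = 3.9800*sin(35°) = 3.9800*0.57358 = 2.2828

3.2602 + 2.2828i


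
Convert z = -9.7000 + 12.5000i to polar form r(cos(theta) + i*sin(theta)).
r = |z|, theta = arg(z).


r = sqrt(94.09+156.25) = sqrt(250.34) = 15.8221
theta = atan2(12.5, -9.7) = 127.8115 degrees

r = 15.8221, theta = 127.8115 degrees


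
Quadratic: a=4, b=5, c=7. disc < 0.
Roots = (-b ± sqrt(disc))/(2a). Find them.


disc = 5^2 - 4*4*7 = 25 - 112 = -87
sqrt(|disc|) = sqrt(87) = 9.3274
Real part = -5/(2*4) = -0.6250
Imag part = 9.3274/(2*4) = 1.1659

-0.6250 ± 1.1659i


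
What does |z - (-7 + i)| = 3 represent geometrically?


|z - z0| = r is a circle with center z0 and radius r.
Center = (-7, 1), radius = 3

Circle with center (-7, 1) and radius 3


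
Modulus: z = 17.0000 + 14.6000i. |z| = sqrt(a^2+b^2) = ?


|z| = sqrt(17^2 + 14.6^2) = sqrt(289 + 213.16) = sqrt(502.16) = 22.4089

|z| = 22.4089


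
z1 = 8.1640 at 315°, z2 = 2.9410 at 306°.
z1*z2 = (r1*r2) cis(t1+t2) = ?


r = 8.1640 * 2.9410 = 24.0103
theta = 315° + 306° = 621° = 261° (mod 360)

24.0103 cis(261°)


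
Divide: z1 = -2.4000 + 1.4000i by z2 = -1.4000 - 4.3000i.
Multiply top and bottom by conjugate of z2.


Conjugate of z2 = -1.4000 + 4.3000i
Numerator: (-2.4000 + 1.4000i)(-1.4000 + 4.3000i) = -2.6600 - 12.2800i
Denominator: (-1.4)^2 + (-4.3)^2 = 20.45
Result = (-2.6600 - 12.2800i)/20.45

-0.1301 - 0.6005i


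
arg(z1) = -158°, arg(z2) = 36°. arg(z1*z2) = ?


arg(z1*z2) = -158° + 36° = -122°
Normalized to (-180°, 180°]: -122°

-122°


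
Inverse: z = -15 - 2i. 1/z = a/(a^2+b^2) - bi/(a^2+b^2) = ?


|z|^2 = 225+4 = 229
1/z = (-15 + 2i)/229

1/z = -0.0655 + 0.0087i


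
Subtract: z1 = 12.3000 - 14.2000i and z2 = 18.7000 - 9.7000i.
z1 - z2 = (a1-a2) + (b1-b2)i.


Real: 12.3 - 18.7 = -6.4
Imag: -14.2 + 9.7 = -4.5

-6.4000 - 4.5000i


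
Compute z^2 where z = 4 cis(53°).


r^2 = 4^2 = 16
n*theta = 2*53° = 106° = 106° (mod 360)
a = 16*cos(106°) = -4.4102
b = 16*sin(106°) = 15.3802

16 cis(106°) = -4.4102 + 15.3802i


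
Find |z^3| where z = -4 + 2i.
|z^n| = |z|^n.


|z| = sqrt(16+4) = sqrt(20) = 4.4721
|z^3| = |z|^3 = (sqrt(20))^3 = 20*sqrt(20)

|z^3| = 20*sqrt(20) ≈ 89.4427


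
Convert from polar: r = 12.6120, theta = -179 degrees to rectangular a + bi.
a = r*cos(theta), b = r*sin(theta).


a = 12.6120*cos(-179°) = 12.6120*(-0.99985) = -12.6101
b = 12.6120*sin(-179°) = 12.6120*(-0.01745) = -0.2201

-12.6101 - 0.2201i


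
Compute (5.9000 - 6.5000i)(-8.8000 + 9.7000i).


Real = 5.9*(-8.8) - (-6.5)*9.7 = -51.92 - (-63.05) = 11.13
Imag = 5.9*9.7 - (8.8)*(-6.5) = 57.23 + 57.2 = 114.43

11.1300 + 114.4300i


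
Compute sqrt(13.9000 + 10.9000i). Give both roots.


|z| = sqrt(193.21+118.81) = 17.6641
sqrt((|z|+a)/2) = sqrt((17.6641+13.9)/2) = sqrt(15.7820) = 3.9727
sqrt((|z|-a)/2) = sqrt((17.6641-13.9)/2) = sqrt(1.8820) = 1.3719

±(3.9727 + 1.3719i) i.e. 3.9727 + 1.3719i and -3.9727 - 1.3719i


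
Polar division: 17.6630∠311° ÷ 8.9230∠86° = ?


r = 17.6630 / 8.9230 = 1.9795
theta = 311° - 86° = 225° = 225° (mod 360)

1.9795 cis(225°)


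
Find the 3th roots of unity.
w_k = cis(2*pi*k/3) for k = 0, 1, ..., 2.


The 3th roots of unity are cis(360k/3°) for k=0..2
Angle step = 360/3 = 120°
Primitive root: cis(120°)
Primitive root = -0.5000 + 0.8660i

3 roots at angles: 0°, 120°, 240°


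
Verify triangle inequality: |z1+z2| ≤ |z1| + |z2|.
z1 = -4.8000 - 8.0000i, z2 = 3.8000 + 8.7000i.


|z1| = sqrt((-4.8)^2 + (-8)^2) = sqrt(87.04) = 9.3295
|z2| = sqrt(3.8^2 + 8.7^2) = sqrt(90.13) = 9.4937
z1+z2 = -1.0000 + 0.7000i
|z1+z2| = sqrt(1.49) = 1.2207
|z1|+|z2| = 9.3295 + 9.4937 = 18.8232

|z1+z2| = 1.2207 ≤ |z1|+|z2| = 18.8232 (verified)


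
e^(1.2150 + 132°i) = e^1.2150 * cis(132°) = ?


e^1.2150 = 3.3703
cos(132°) = -0.66913
sin(132°) = 0.74314
Real = 3.3703*(-0.66913) = -2.2552
Imag = 3.3703*0.74314 = 2.5046

-2.2552 + 2.5046i


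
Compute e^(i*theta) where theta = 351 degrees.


cos(351°) = 0.9877
sin(351°) = -0.1564

e^(i*351°) = 0.9877 - 0.1564i


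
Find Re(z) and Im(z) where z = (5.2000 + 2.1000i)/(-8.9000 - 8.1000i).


Multiply by conjugate: (5.2000 + 2.1000i)(-8.9000 + 8.1000i) / ((-8.9)^2 + (-8.1)^2)
Numerator real = 5.2*(-8.9) + 2.1*(-8.1) = -63.29
Numerator imag = 2.1*(-8.9) - 5.2*(-8.1) = 23.43
Denominator = 144.82
Re(z) = -63.29/144.82 = -0.4370
Im(z) = 23.43/144.82 = 0.1618

Re(z) = -0.4370, Im(z) = 0.1618


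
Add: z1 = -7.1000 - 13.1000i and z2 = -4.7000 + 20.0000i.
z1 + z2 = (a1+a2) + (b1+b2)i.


Real: -7.1 - 4.7 = -11.8
Imag: -13.1 + 20 = 6.9

-11.8000 + 6.9000i


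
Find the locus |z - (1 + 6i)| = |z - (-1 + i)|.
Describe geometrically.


Equal distances means the locus is the perpendicular bisector of z1 and z2.
Midpoint = ((1+(-1))/2, (6+1)/2) = (0, 3.5000)

Perpendicular bisector through (0, 3.5000)


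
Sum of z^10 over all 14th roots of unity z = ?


The roots are w_k = w^k with w = e^(2*pi*i/14), and (w^k)^10 = (w^10)^k.
So S = 1 + u + u^2 + ... + u^(13) with u = w^10.
10 = 0*14 + 10, so 10 is not a multiple of 14: u = w^10 ≠ 1 (w is a primitive 14th root), while u^14 = (w^14)^10 = 1.
Geometric series: S = (1 - u^14)/(1 - u) = (1 - 1)/(1 - u) = 0

S = 0


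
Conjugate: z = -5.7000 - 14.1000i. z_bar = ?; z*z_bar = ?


z_bar = -5.7000 + 14.1000i
z*z_bar = (-5.7)^2 + (-14.1)^2 = 32.49 + 198.81 = 231.3

z_bar = -5.7000 + 14.1000i, z*z_bar = 231.3


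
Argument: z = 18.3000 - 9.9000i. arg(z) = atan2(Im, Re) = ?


Re = 18.3, Im = -9.9
arg = atan2(-9.9, 18.3) = -28.4127 degrees

arg(z) = -28.4127 degrees


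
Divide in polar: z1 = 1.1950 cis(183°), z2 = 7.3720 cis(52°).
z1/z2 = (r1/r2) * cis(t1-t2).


r = 1.1950 / 7.3720 = 0.1621
theta = 183° - 52° = 131° = 131° (mod 360)

0.1621 cis(131°)


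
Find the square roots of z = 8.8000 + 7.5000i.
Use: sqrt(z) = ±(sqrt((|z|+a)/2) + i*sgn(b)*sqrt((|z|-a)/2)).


|z| = sqrt(77.44+56.25) = 11.5624
sqrt((|z|+a)/2) = sqrt((11.5624+8.8)/2) = sqrt(10.1812) = 3.1908
sqrt((|z|-a)/2) = sqrt((11.5624-8.8)/2) = sqrt(1.3812) = 1.1753

±(3.1908 + 1.1753i) i.e. 3.1908 + 1.1753i and -3.1908 - 1.1753i


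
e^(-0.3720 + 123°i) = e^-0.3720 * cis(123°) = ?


e^-0.3720 = 0.68935
cos(123°) = -0.5446
sin(123°) = 0.83867
Real = 0.68935*(-0.5446) = -0.3754
Imag = 0.68935*0.83867 = 0.5781

-0.3754 + 0.5781i


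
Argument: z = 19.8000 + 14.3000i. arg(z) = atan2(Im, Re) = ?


Re = 19.8, Im = 14.3
arg = atan2(14.3, 19.8) = 35.8377 degrees

arg(z) = 35.8377 degrees


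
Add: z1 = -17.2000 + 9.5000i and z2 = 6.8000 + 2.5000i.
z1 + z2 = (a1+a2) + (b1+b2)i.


Real: -17.2 + 6.8 = -10.4
Imag: 9.5 + 2.5 = 12

-10.4000 + 12.0000i


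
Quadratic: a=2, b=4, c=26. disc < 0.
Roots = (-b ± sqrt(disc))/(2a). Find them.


disc = 4^2 - 4*2*26 = 16 - 208 = -192
sqrt(|disc|) = sqrt(192) = 13.8564
Real part = -4/(2*2) = -1.0000
Imag part = 13.8564/(2*2) = 3.4641

-1.0000 ± 3.4641i


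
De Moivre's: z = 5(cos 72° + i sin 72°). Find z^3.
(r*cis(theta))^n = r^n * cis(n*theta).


r^3 = 5^3 = 125
n*theta = 3*72° = 216° = 216° (mod 360)
a = 125*cos(216°) = -101.1271
b = 125*sin(216°) = -73.4732

125 cis(216°) = -101.1271 - 73.4732i


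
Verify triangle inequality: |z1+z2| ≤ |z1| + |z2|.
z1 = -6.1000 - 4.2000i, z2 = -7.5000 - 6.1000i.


|z1| = sqrt((-6.1)^2 + (-4.2)^2) = sqrt(54.85) = 7.4061
|z2| = sqrt((-7.5)^2 + (-6.1)^2) = sqrt(93.46) = 9.6675
z1+z2 = -13.6000 - 10.3000i
|z1+z2| = sqrt(291.05) = 17.0602
|z1|+|z2| = 7.4061 + 9.6675 = 17.0736

|z1+z2| = 17.0602 ≤ |z1|+|z2| = 17.0736 (verified)


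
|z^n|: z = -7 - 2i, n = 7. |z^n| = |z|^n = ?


|z| = sqrt(49+4) = sqrt(53) = 7.2801
|z^7| = |z|^7 = (sqrt(53))^7 = 53^3 * sqrt(53) = 148877*sqrt(53)

|z^7| = 148877*sqrt(53) ≈ 1083840.9200


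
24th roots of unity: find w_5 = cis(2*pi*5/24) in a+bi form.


Angle = 360*5/24 = 75°
a = cos(75°) = 0.2588
b = sin(75°) = 0.9659

0.2588 + 0.9659i


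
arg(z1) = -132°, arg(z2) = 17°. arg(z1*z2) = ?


arg(z1*z2) = -132° + 17° = -115°
Normalized to (-180°, 180°]: -115°

-115°


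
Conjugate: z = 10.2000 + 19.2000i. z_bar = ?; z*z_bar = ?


z_bar = 10.2000 - 19.2000i
z*z_bar = 10.2^2 + 19.2^2 = 104.04 + 368.64 = 472.68

z_bar = 10.2000 - 19.2000i, z*z_bar = 472.68


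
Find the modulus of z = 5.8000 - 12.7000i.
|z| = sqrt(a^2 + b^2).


|z| = sqrt(5.8^2 + (-12.7)^2) = sqrt(33.64 + 161.29) = sqrt(194.93) = 13.9617

|z| = 13.9617


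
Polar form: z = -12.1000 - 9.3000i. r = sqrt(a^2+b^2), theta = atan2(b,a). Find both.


r = sqrt(146.41+86.49) = sqrt(232.9) = 15.2611
theta = atan2(-9.3, -12.1) = -142.4543 degrees

r = 15.2611, theta = -142.4543 degrees


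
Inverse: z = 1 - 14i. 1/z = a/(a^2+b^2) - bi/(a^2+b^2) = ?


|z|^2 = 1+196 = 197
1/z = (1 + 14i)/197

1/z = 0.0051 + 0.0711i


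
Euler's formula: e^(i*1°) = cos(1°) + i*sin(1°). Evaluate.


cos(1°) = 0.9998
sin(1°) = 0.0175

e^(i*1°) = 0.9998 + 0.0175i


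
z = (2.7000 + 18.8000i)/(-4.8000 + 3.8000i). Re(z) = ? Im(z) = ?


Multiply by conjugate: (2.7000 + 18.8000i)(-4.8000 - 3.8000i) / ((-4.8)^2 + 3.8^2)
Numerator real = 2.7*(-4.8) + 18.8*3.8 = 58.48
Numerator imag = 18.8*(-4.8) - 2.7*3.8 = -100.5
Denominator = 37.48
Re(z) = 58.48/37.48 = 1.5603
Im(z) = -100.5/37.48 = -2.6814

Re(z) = 1.5603, Im(z) = -2.6814


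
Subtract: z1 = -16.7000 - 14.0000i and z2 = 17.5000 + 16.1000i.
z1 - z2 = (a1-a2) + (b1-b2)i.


Real: -16.7 - 17.5 = -34.2
Imag: -14 - 16.1 = -30.1

-34.2000 - 30.1000i


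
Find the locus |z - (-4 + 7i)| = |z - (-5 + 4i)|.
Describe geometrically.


Equal distances means the locus is the perpendicular bisector of z1 and z2.
Midpoint = ((-4+(-5))/2, (7+4)/2) = (-4.5000, 5.5000)

Perpendicular bisector through (-4.5000, 5.5000)


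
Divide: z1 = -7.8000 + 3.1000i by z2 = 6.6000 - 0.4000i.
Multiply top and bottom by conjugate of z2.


Conjugate of z2 = 6.6000 + 0.4000i
Numerator: (-7.8000 + 3.1000i)(6.6000 + 0.4000i) = -52.7200 + 17.3400i
Denominator: 6.6^2 + (-0.4)^2 = 43.72
Result = (-52.7200 + 17.3400i)/43.72

-1.2059 + 0.3966i


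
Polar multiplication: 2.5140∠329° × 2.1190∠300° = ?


r = 2.5140 * 2.1190 = 5.3272
theta = 329° + 300° = 629° = 269° (mod 360)

5.3272 cis(269°)


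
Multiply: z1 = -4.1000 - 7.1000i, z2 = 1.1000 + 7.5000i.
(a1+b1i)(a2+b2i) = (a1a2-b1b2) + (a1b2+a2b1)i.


Real = -4.1*1.1 - (-7.1)*7.5 = -4.51 - (-53.25) = 48.74
Imag = -4.1*7.5 + 1.1*(-7.1) = -30.75 - (7.81) = -38.56

48.7400 - 38.5600i


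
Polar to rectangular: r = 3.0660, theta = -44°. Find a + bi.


a = 3.0660*cos(-44°) = 3.0660*0.71934 = 2.2055
b = 3.0660*sin(-44°) = 3.0660*(-0.69466) = -2.1298

2.2055 - 2.1298i


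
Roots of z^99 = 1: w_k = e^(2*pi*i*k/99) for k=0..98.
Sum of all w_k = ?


The sum of all 99th roots of unity is 0.
Geometric series: (1 - w^99)/(1 - w) = (1-1)/(1-w) = 0 since w^99 = 1, w ≠ 1.
Alternatively: coefficient of z^98 in z^99 - 1 is 0.

0


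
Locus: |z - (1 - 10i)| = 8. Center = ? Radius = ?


|z - z0| = r is a circle with center z0 and radius r.
Center = (1, -10), radius = 8

Circle with center (1, -10) and radius 8


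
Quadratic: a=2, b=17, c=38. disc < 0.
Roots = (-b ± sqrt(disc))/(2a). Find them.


disc = 17^2 - 4*2*38 = 289 - 304 = -15
sqrt(|disc|) = sqrt(15) = 3.8730
Real part = -17/(2*2) = -4.2500
Imag part = 3.8730/(2*2) = 0.9682

-4.2500 ± 0.9682i


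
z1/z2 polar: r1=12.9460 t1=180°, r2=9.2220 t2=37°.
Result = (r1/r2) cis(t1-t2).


r = 12.9460 / 9.2220 = 1.4038
theta = 180° - 37° = 143° = 143° (mod 360)

1.4038 cis(143°)


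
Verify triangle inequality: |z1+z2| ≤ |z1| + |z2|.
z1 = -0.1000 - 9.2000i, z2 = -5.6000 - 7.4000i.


|z1| = sqrt((-0.1)^2 + (-9.2)^2) = sqrt(84.65) = 9.2005
|z2| = sqrt((-5.6)^2 + (-7.4)^2) = sqrt(86.12) = 9.2801
z1+z2 = -5.7000 - 16.6000i
|z1+z2| = sqrt(308.05) = 17.5514
|z1|+|z2| = 9.2005 + 9.2801 = 18.4806

|z1+z2| = 17.5514 ≤ |z1|+|z2| = 18.4806 (verified)


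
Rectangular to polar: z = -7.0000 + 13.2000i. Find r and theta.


r = sqrt(49+174.24) = sqrt(223.24) = 14.9412
theta = atan2(13.2, -7) = 117.9371 degrees

r = 14.9412, theta = 117.9371 degrees


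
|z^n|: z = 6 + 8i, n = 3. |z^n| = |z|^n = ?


|z| = sqrt(36+64) = sqrt(100) = 10
|z^3| = |z|^3 = 10^3 = 1000

|z^3| = 1000


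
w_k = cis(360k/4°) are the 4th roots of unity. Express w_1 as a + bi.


Angle = 360*1/4 = 90°
a = cos(90°) = 0
b = sin(90°) = 1.0000

0 + 1.0000i


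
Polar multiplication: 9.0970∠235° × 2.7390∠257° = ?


r = 9.0970 * 2.7390 = 24.9167
theta = 235° + 257° = 492° = 132° (mod 360)

24.9167 cis(132°)


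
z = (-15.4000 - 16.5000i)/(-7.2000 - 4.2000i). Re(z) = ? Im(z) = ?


Multiply by conjugate: (-15.4000 - 16.5000i)(-7.2000 + 4.2000i) / ((-7.2)^2 + (-4.2)^2)
Numerator real = -15.4*(-7.2) - (16.5)*(-4.2) = 180.18
Numerator imag = -16.5*(-7.2) - (-15.4)*(-4.2) = 54.12
Denominator = 69.48
Re(z) = 180.18/69.48 = 2.5933
Im(z) = 54.12/69.48 = 0.7789

Re(z) = 2.5933, Im(z) = 0.7789


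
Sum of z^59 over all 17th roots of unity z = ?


The roots are w_k = w^k with w = e^(2*pi*i/17), and (w^k)^59 = (w^59)^k.
So S = 1 + u + u^2 + ... + u^(16) with u = w^59.
59 = 3*17 + 8, so 59 is not a multiple of 17: u = (w^17)^3 * w^8 = w^8 ≠ 1 (w is a primitive 17th root), while u^17 = (w^17)^59 = 1.
Geometric series: S = (1 - u^17)/(1 - u) = (1 - 1)/(1 - u) = 0

S = 0


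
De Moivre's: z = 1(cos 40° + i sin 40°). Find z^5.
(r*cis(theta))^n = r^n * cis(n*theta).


r^5 = 1^5 = 1
n*theta = 5*40° = 200° = 200° (mod 360)
a = 1*cos(200°) = -0.9397
b = 1*sin(200°) = -0.3420

1 cis(200°) = -0.9397 - 0.3420i


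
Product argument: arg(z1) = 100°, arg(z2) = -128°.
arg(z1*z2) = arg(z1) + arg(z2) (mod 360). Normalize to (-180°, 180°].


arg(z1*z2) = 100° - 128° = -28°
Normalized to (-180°, 180°]: -28°

-28°


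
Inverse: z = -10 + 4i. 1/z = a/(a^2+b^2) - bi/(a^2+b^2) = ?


|z|^2 = 100+16 = 116
1/z = (-10 - 4i)/116

1/z = -0.0862 - 0.0345i


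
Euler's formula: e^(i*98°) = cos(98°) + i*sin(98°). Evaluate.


cos(98°) = -0.1392
sin(98°) = 0.9903

e^(i*98°) = -0.1392 + 0.9903i


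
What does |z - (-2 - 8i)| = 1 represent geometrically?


|z - z0| = r is a circle with center z0 and radius r.
Center = (-2, -8), radius = 1

Circle with center (-2, -8) and radius 1


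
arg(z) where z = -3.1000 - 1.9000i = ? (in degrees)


Re = -3.1, Im = -1.9
arg = atan2(-1.9, -3.1) = -148.4957 degrees

arg(z) = -148.4957 degrees


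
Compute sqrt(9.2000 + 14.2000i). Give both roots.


|z| = sqrt(84.64+201.64) = 16.9198
sqrt((|z|+a)/2) = sqrt((16.9198+9.2)/2) = sqrt(13.0599) = 3.6138
sqrt((|z|-a)/2) = sqrt((16.9198-9.2)/2) = sqrt(3.8599) = 1.9647

±(3.6138 + 1.9647i) i.e. 3.6138 + 1.9647i and -3.6138 - 1.9647i


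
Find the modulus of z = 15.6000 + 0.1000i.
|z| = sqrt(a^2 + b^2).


|z| = sqrt(15.6^2 + 0.1^2) = sqrt(243.36 + 0.01) = sqrt(243.37) = 15.6003

|z| = 15.6003


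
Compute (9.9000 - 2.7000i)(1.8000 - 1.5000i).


Real = 9.9*1.8 - (-2.7)*(-1.5) = 17.82 - 4.05 = 13.77
Imag = 9.9*(-1.5) + 1.8*(-2.7) = -14.85 - (4.86) = -19.71

13.7700 - 19.7100i


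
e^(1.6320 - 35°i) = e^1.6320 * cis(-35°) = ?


e^1.6320 = 5.1141
cos(-35°) = 0.81915
sin(-35°) = -0.57358
Real = 5.1141*0.81915 = 4.1892
Imag = 5.1141*(-0.57358) = -2.9333

4.1892 - 2.9333i


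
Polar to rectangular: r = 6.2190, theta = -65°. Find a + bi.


a = 6.2190*cos(-65°) = 6.2190*0.42262 = 2.6283
b = 6.2190*sin(-65°) = 6.2190*(-0.9063) = -5.6363

2.6283 - 5.6363i


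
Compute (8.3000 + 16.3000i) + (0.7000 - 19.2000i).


Real: 8.3 + 0.7 = 9
Imag: 16.3 - 19.2 = -2.9

9.0000 - 2.9000i


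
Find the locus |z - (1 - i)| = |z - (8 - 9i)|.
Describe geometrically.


Equal distances means the locus is the perpendicular bisector of z1 and z2.
Midpoint = ((1+8)/2, (-1+(-9))/2) = (4.5000, -5.0000)

Perpendicular bisector through (4.5000, -5.0000)


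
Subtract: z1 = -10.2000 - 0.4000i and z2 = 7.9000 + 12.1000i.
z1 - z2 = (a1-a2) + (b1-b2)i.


Real: -10.2 - 7.9 = -18.1
Imag: -0.4 - 12.1 = -12.5

-18.1000 - 12.5000i


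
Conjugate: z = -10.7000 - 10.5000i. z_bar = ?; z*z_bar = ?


z_bar = -10.7000 + 10.5000i
z*z_bar = (-10.7)^2 + (-10.5)^2 = 114.49 + 110.25 = 224.74

z_bar = -10.7000 + 10.5000i, z*z_bar = 224.74


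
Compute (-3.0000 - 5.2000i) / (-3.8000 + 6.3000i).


Conjugate of z2 = -3.8000 - 6.3000i
Numerator: (-3.0000 - 5.2000i)(-3.8000 - 6.3000i) = -21.3600 + 38.6600i
Denominator: (-3.8)^2 + 6.3^2 = 54.13
Result = (-21.3600 + 38.6600i)/54.13

-0.3946 + 0.7142i


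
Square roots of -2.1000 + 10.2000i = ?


|z| = sqrt(4.41+104.04) = 10.4139
sqrt((|z|+a)/2) = sqrt((10.4139+(-2.1))/2) = sqrt(4.1570) = 2.0389
sqrt((|z|-a)/2) = sqrt((10.4139-(-2.1))/2) = sqrt(6.2570) = 2.5014

±(2.0389 + 2.5014i) i.e. 2.0389 + 2.5014i and -2.0389 - 2.5014i


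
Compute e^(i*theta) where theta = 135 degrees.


cos(135°) = -0.7071
sin(135°) = 0.7071

e^(i*135°) = -0.7071 + 0.7071i


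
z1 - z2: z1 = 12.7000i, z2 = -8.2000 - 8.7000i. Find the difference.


Real: 0 + 8.2 = 8.2
Imag: 12.7 + 8.7 = 21.4

8.2000 + 21.4000i


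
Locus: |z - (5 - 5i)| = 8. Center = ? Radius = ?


|z - z0| = r is a circle with center z0 and radius r.
Center = (5, -5), radius = 8

Circle with center (5, -5) and radius 8


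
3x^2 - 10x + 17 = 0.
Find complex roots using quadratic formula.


disc = (-10)^2 - 4*3*17 = 100 - 204 = -104
sqrt(|disc|) = sqrt(104) = 10.1980
Real part = 10/(2*3) = 1.6667
Imag part = 10.1980/(2*3) = 1.6997

1.6667 ± 1.6997i


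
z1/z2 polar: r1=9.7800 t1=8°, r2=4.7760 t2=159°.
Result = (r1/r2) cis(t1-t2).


r = 9.7800 / 4.7760 = 2.0477
theta = 8° - 159° = -151° = 209° (mod 360)

2.0477 cis(209°)


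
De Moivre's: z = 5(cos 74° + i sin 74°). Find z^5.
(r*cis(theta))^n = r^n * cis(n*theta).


r^5 = 5^5 = 3125
n*theta = 5*74° = 370° = 10° (mod 360)
a = 3125*cos(10°) = 3077.5242
b = 3125*sin(10°) = 542.6506

3125 cis(10°) = 3077.5242 + 542.6506i


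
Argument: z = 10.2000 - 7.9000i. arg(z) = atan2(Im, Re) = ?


Re = 10.2, Im = -7.9
arg = atan2(-7.9, 10.2) = -37.7581 degrees

arg(z) = -37.7581 degrees


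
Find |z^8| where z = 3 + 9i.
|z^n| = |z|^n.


|z| = sqrt(9+81) = sqrt(90) = 9.4868
|z^8| = |z|^8 = (sqrt(90))^8 = 90^4 = 65610000

|z^8| = 65610000


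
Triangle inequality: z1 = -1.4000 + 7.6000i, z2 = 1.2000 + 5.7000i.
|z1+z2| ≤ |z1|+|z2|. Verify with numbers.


|z1| = sqrt((-1.4)^2 + 7.6^2) = sqrt(59.72) = 7.7279
|z2| = sqrt(1.2^2 + 5.7^2) = sqrt(33.93) = 5.8249
z1+z2 = -0.2000 + 13.3000i
|z1+z2| = sqrt(176.93) = 13.3015
|z1|+|z2| = 7.7279 + 5.8249 = 13.5528

|z1+z2| = 13.3015 ≤ |z1|+|z2| = 13.5528 (verified)


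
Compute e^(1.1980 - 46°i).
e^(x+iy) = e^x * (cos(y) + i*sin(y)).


e^1.1980 = 3.3135
cos(-46°) = 0.694658
sin(-46°) = -0.71934
Real = 3.3135*0.694658 = 2.3017
Imag = 3.3135*(-0.71934) = -2.3835

2.3017 - 2.3835i
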